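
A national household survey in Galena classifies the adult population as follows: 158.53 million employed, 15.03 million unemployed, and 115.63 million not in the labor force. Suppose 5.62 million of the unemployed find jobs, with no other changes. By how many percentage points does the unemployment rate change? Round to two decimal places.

Initially, labor force = 158.53 + 15.03 = 173.56 million, so u = 15.03/173.56 = 8.66%.
After the change, unemployed falls and employed rises by 5.62; labor force unchanged → E = 164.15, U = 9.41, labor force = 173.56 million.
New unemployment rate = 9.41 / 173.56 = 5.42%.
Change = 5.42% − 8.66% = −3.24 percentage points.

The unemployment rate changes by −3.24 percentage points.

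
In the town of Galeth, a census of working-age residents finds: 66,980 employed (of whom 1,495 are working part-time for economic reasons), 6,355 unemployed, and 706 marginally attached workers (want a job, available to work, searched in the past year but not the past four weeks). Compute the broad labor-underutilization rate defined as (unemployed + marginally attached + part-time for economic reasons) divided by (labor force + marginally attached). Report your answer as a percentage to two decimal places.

Labor force = 66,980 + 6,355 = 73,335.
Numerator = 6,355 + 706 + 1,495 = 8,556.
Denominator = 73,335 + 706 = 74,041.
Broad rate = 8,556 / 74,041 = 11.56%.

Broad underutilization rate ≈ 11.56%.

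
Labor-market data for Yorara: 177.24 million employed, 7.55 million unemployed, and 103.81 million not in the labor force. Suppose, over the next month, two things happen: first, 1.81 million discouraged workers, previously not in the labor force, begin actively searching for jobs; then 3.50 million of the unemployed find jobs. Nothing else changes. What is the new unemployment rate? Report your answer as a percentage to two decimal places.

Initially, labor force = 177.24 + 7.55 = 184.79 million, so u = 7.55/184.79 = 4.09%.
After the first change, unemployed and labor force both rise by 1.81 → E = 177.24, U = 9.36, labor force = 186.60 million.
After the second change, unemployed falls and employed rises by 3.50; labor force unchanged → E = 180.74, U = 5.86, labor force = 186.60 million.
New unemployment rate = 5.86 / 186.60 = 3.14%.

New unemployment rate ≈ 3.14%.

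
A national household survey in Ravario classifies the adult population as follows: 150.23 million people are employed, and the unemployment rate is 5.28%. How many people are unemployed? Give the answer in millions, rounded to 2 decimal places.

Let U be the number unemployed. The labor force is E + U, and U/(E+U) = 0.0528.
So U = 0.0528 × 150.23 / (1 − 0.0528) = 7.9321 / 0.9472 ≈ 8.37 million.

About 8.37 million are unemployed.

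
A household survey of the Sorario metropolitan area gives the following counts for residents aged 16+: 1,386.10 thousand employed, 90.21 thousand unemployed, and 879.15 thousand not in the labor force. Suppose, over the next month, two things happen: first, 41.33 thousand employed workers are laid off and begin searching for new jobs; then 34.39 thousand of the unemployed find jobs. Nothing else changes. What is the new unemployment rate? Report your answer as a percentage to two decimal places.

Initially, labor force = 1,386.10 + 90.21 = 1,476.31 thousand, so u = 90.21/1,476.31 = 6.11%.
After the first change, employed falls and unemployed rises by 41.33; labor force unchanged → E = 1,344.77, U = 131.54, labor force = 1,476.31 thousand.
After the second change, unemployed falls and employed rises by 34.39; labor force unchanged → E = 1,379.16, U = 97.15, labor force = 1,476.31 thousand.
New unemployment rate = 97.15 / 1,476.31 = 6.58%.

New unemployment rate ≈ 6.58%.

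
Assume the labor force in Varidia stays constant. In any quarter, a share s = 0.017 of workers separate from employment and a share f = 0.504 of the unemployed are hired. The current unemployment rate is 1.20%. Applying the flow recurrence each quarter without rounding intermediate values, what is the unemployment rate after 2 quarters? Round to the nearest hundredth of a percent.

Unemployment rate after two quarters ≈ 2.79%.

With a fixed labor force, u_{t+1} = u_t + s·(1−u_t) − f·u_t = u_t·(1−s−f) + s.
Here 1−s−f = 0.479 and s = 0.017.
u_1 = 0.012000 × 0.479 + 0.017 = 0.022748.
u_2 = 0.022748 × 0.479 + 0.017 = 0.027896.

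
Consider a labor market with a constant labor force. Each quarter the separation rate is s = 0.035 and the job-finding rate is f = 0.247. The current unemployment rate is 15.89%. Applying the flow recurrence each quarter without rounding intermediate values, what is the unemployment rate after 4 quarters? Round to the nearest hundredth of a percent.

With a fixed labor force, u_{t+1} = u_t + s·(1−u_t) − f·u_t = u_t·(1−s−f) + s.
Here 1−s−f = 0.718 and s = 0.035.
u_1 = 0.158900 × 0.718 + 0.035 = 0.149090.
u_2 = 0.149090 × 0.718 + 0.035 = 0.142047.
u_3 = 0.142047 × 0.718 + 0.035 = 0.136990.
u_4 = 0.136990 × 0.718 + 0.035 = 0.133359.

Unemployment rate after four quarters ≈ 13.34%.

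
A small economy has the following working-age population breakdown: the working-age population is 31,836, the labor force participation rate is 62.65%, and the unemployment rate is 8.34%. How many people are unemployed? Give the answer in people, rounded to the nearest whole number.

About 1,663 are unemployed.

Labor force = 0.6265 × 31,836 = 19,945.
Unemployed = 0.0834 × 19,945 ≈ 1,663.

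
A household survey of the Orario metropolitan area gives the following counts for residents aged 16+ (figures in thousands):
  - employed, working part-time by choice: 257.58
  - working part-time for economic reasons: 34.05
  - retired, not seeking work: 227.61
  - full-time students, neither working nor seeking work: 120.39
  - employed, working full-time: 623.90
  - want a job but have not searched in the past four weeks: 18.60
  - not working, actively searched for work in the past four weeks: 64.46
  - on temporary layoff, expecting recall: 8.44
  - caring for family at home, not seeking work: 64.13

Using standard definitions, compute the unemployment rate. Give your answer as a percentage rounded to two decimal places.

Employed = 257.58 + 34.05 + 623.90 = 915.53 thousand (anyone who worked, including part-time for economic reasons, counts as employed).
Unemployed = 64.46 + 8.44 = 72.90 thousand (jobless and actively searching, or on temporary layoff).
Labor force = 915.53 + 72.90 = 988.43 thousand.
Unemployment rate = 72.90 / 988.43 = 7.38%.

Unemployment rate ≈ 7.38%.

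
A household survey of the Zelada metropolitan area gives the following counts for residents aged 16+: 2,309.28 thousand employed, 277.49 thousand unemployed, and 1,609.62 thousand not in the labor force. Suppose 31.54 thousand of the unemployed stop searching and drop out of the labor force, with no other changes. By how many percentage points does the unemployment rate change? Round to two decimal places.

The unemployment rate changes by −1.10 percentage points.

Initially, labor force = 2,309.28 + 277.49 = 2,586.77 thousand, so u = 277.49/2,586.77 = 10.73%.
After the change, unemployed and labor force both fall by 31.54 → E = 2,309.28, U = 245.95, labor force = 2,555.23 thousand.
New unemployment rate = 245.95 / 2,555.23 = 9.63%.
Change = 9.63% − 10.73% = −1.10 percentage points.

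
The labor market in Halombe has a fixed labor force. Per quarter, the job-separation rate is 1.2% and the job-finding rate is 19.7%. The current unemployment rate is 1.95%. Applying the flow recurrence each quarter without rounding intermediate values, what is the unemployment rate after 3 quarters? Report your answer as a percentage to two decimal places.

Unemployment rate after three quarters ≈ 3.87%.

With a fixed labor force, u_{t+1} = u_t + s·(1−u_t) − f·u_t = u_t·(1−s−f) + s.
Here 1−s−f = 0.791 and s = 0.012.
u_1 = 0.019500 × 0.791 + 0.012 = 0.027425.
u_2 = 0.027425 × 0.791 + 0.012 = 0.033693.
u_3 = 0.033693 × 0.791 + 0.012 = 0.038651.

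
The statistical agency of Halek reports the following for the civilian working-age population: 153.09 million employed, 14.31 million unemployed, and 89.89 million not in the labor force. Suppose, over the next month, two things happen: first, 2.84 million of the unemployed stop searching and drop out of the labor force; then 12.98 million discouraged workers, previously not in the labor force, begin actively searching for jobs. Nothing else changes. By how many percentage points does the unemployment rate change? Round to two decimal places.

Initially, labor force = 153.09 + 14.31 = 167.40 million, so u = 14.31/167.40 = 8.55%.
After the first change, unemployed and labor force both fall by 2.84 → E = 153.09, U = 11.47, labor force = 164.56 million.
After the second change, unemployed and labor force both rise by 12.98 → E = 153.09, U = 24.45, labor force = 177.54 million.
New unemployment rate = 24.45 / 177.54 = 13.77%.
Change = 13.77% − 8.55% = +5.22 percentage points.

The unemployment rate changes by +5.22 percentage points.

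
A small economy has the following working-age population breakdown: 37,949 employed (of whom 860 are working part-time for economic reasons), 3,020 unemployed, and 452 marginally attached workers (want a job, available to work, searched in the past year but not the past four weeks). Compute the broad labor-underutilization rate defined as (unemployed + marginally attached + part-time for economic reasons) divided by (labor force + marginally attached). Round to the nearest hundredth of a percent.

Labor force = 37,949 + 3,020 = 40,969.
Numerator = 3,020 + 452 + 860 = 4,332.
Denominator = 40,969 + 452 = 41,421.
Broad rate = 4,332 / 41,421 = 10.46%.

Broad underutilization rate ≈ 10.46%.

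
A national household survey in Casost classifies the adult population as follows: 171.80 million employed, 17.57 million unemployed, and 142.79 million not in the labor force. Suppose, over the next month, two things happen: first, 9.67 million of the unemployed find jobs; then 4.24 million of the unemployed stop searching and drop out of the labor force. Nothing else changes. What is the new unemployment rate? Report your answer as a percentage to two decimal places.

New unemployment rate ≈ 1.98%.

Initially, labor force = 171.80 + 17.57 = 189.37 million, so u = 17.57/189.37 = 9.28%.
After the first change, unemployed falls and employed rises by 9.67; labor force unchanged → E = 181.47, U = 7.90, labor force = 189.37 million.
After the second change, unemployed and labor force both fall by 4.24 → E = 181.47, U = 3.66, labor force = 185.13 million.
New unemployment rate = 3.66 / 185.13 = 1.98%.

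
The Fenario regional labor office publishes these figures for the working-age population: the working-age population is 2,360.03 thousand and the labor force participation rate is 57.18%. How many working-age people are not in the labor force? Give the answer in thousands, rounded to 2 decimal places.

Share not in the labor force = 1 − 0.5718 = 0.4282.
Not in labor force = 0.4282 × 2,360.03 ≈ 1,010.56 thousand.

About 1,010.56 thousand are not in the labor force.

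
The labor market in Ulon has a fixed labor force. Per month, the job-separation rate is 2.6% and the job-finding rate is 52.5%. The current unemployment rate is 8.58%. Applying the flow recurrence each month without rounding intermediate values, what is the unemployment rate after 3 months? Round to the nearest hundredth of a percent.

Unemployment rate after three months ≈ 5.07%.

With a fixed labor force, u_{t+1} = u_t + s·(1−u_t) − f·u_t = u_t·(1−s−f) + s.
Here 1−s−f = 0.449 and s = 0.026.
u_1 = 0.085800 × 0.449 + 0.026 = 0.064524.
u_2 = 0.064524 × 0.449 + 0.026 = 0.054971.
u_3 = 0.054971 × 0.449 + 0.026 = 0.050682.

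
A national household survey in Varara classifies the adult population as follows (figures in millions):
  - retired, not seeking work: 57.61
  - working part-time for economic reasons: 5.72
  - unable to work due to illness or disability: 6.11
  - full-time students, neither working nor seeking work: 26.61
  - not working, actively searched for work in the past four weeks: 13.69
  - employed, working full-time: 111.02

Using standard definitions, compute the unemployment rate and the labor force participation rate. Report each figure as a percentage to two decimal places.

Employed = 5.72 + 111.02 = 116.74 million (anyone who worked, including part-time for economic reasons, counts as employed).
Unemployed = 13.69 million.
Labor force = 116.74 + 13.69 = 130.43 million.
Not in labor force = 57.61 + 6.11 + 26.61 = 90.33 million (those not working and not actively searching are outside the labor force).
Civilian working-age population = 130.43 + 90.33 = 220.76 million.
Unemployment rate = 13.69 / 130.43 = 10.50%.
Labor force participation rate = 130.43 / 220.76 = 59.08%.

Unemployment rate ≈ 10.50%; labor force participation rate ≈ 59.08%.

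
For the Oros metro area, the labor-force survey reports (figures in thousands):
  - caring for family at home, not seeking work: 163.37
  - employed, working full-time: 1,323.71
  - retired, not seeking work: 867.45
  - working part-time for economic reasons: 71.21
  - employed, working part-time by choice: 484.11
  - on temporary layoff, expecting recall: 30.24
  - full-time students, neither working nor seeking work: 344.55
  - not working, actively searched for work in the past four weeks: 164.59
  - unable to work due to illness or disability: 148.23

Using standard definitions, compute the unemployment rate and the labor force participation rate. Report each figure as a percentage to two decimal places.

Employed = 1,323.71 + 71.21 + 484.11 = 1,879.03 thousand (anyone who worked, including part-time for economic reasons, counts as employed).
Unemployed = 30.24 + 164.59 = 194.83 thousand (jobless and actively searching, or on temporary layoff).
Labor force = 1,879.03 + 194.83 = 2,073.86 thousand.
Not in labor force = 163.37 + 867.45 + 344.55 + 148.23 = 1,523.60 thousand (those not working and not actively searching are outside the labor force).
Civilian working-age population = 2,073.86 + 1,523.60 = 3,597.46 thousand.
Unemployment rate = 194.83 / 2,073.86 = 9.39%.
Labor force participation rate = 2,073.86 / 3,597.46 = 57.65%.

Unemployment rate ≈ 9.39%; labor force participation rate ≈ 57.65%.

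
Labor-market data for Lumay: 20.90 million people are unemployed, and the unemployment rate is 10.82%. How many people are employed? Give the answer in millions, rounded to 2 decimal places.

Labor force = U / u = 20.90 / 0.1082 ≈ 193.16 million.
Employed = labor force − unemployed = 193.16 − 20.90 = 172.26 million.

About 172.26 million are employed.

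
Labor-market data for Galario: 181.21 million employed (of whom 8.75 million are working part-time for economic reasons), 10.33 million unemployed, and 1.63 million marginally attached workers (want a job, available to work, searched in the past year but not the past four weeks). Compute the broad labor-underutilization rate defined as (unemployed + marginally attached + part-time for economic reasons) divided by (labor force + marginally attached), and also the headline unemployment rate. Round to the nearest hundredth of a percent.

Broad underutilization rate ≈ 10.72%; headline unemployment rate ≈ 5.39%.

Labor force = 181.21 + 10.33 = 191.54 million.
Numerator = 10.33 + 1.63 + 8.75 = 20.71 million.
Denominator = 191.54 + 1.63 = 193.17 million.
Broad rate = 20.71 / 193.17 = 10.72%.
Headline unemployment rate = 10.33 / 191.54 = 5.39%.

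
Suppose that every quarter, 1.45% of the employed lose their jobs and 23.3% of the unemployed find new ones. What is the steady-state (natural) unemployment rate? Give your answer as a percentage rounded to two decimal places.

Steady-state unemployment rate ≈ 5.86%.

At steady state the flows balance: s·E = f·U, so U/(E+U) = s/(s+f).
u* = 1.45 / (1.45 + 23.3) = 1.45 / 24.75 = 5.86%.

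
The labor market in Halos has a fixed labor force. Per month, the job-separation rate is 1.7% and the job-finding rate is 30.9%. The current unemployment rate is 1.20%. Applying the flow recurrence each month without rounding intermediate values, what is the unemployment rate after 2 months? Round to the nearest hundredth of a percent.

Unemployment rate after two months ≈ 3.39%.

With a fixed labor force, u_{t+1} = u_t + s·(1−u_t) − f·u_t = u_t·(1−s−f) + s.
Here 1−s−f = 0.674 and s = 0.017.
u_1 = 0.012000 × 0.674 + 0.017 = 0.025088.
u_2 = 0.025088 × 0.674 + 0.017 = 0.033909.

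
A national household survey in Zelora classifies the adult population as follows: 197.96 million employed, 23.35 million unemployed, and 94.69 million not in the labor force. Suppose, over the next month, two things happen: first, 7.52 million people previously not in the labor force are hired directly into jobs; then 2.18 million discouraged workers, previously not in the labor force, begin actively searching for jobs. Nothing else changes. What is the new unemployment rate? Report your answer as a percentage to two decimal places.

New unemployment rate ≈ 11.05%.

Initially, labor force = 197.96 + 23.35 = 221.31 million, so u = 23.35/221.31 = 10.55%.
After the first change, employed and labor force both rise by 7.52; unemployed unchanged → E = 205.48, U = 23.35, labor force = 228.83 million.
After the second change, unemployed and labor force both rise by 2.18 → E = 205.48, U = 25.53, labor force = 231.01 million.
New unemployment rate = 25.53 / 231.01 = 11.05%.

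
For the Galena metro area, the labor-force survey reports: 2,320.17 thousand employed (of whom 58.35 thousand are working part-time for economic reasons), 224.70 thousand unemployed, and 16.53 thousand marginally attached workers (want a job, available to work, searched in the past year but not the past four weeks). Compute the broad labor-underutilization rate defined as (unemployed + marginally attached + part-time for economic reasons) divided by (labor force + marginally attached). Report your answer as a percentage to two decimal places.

Broad underutilization rate ≈ 11.70%.

Labor force = 2,320.17 + 224.70 = 2,544.87 thousand.
Numerator = 224.70 + 16.53 + 58.35 = 299.58 thousand.
Denominator = 2,544.87 + 16.53 = 2,561.40 thousand.
Broad rate = 299.58 / 2,561.40 = 11.70%.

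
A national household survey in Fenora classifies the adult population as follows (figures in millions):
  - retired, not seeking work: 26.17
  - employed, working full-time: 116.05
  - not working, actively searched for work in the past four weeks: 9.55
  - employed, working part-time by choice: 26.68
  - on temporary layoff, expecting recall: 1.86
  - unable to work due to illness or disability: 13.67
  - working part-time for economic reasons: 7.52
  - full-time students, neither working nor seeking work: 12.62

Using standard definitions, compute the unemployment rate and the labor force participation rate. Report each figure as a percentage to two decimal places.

Employed = 116.05 + 26.68 + 7.52 = 150.25 million (anyone who worked, including part-time for economic reasons, counts as employed).
Unemployed = 9.55 + 1.86 = 11.41 million (jobless and actively searching, or on temporary layoff).
Labor force = 150.25 + 11.41 = 161.66 million.
Not in labor force = 26.17 + 13.67 + 12.62 = 52.46 million (those not working and not actively searching are outside the labor force).
Civilian working-age population = 161.66 + 52.46 = 214.12 million.
Unemployment rate = 11.41 / 161.66 = 7.06%.
Labor force participation rate = 161.66 / 214.12 = 75.50%.

Unemployment rate ≈ 7.06%; labor force participation rate ≈ 75.50%.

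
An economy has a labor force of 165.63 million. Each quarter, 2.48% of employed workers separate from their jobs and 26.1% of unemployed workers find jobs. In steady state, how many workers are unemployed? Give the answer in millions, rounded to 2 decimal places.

Steady-state unemployment rate u* = s/(s+f) = 2.48/(2.48+26.1) = 0.086774.
Unemployed = u* × labor force = 0.086774 × 165.63 ≈ 14.37 million.

About 14.37 million are unemployed in steady state.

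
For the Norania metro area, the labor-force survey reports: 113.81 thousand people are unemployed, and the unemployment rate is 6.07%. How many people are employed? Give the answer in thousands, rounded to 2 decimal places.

About 1,761.15 thousand are employed.

Labor force = U / u = 113.81 / 0.0607 ≈ 1,874.96 thousand.
Employed = labor force − unemployed = 1,874.96 − 113.81 = 1,761.15 thousand.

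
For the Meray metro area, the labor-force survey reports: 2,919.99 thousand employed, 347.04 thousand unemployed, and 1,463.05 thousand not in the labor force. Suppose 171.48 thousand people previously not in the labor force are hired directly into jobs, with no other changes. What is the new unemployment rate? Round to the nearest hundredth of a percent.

New unemployment rate ≈ 10.09%.

Initially, labor force = 2,919.99 + 347.04 = 3,267.03 thousand, so u = 347.04/3,267.03 = 10.62%.
After the change, employed and labor force both rise by 171.48; unemployed unchanged → E = 3,091.47, U = 347.04, labor force = 3,438.51 thousand.
New unemployment rate = 347.04 / 3,438.51 = 10.09%.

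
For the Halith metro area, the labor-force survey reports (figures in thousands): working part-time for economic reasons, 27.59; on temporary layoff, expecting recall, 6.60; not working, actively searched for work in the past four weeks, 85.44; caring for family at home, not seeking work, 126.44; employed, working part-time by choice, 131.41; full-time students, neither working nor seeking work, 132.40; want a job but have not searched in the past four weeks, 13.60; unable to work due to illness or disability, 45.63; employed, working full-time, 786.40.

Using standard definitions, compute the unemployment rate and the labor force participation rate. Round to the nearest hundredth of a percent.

Employed = 27.59 + 131.41 + 786.40 = 945.40 thousand (anyone who worked, including part-time for economic reasons, counts as employed).
Unemployed = 6.60 + 85.44 = 92.04 thousand (jobless and actively searching, or on temporary layoff).
Labor force = 945.40 + 92.04 = 1,037.44 thousand.
Not in labor force = 126.44 + 132.40 + 13.60 + 45.63 = 318.07 thousand (those not working and not actively searching are outside the labor force — including those who want a job but have given up searching).
Civilian working-age population = 1,037.44 + 318.07 = 1,355.51 thousand.
Unemployment rate = 92.04 / 1,037.44 = 8.87%.
Labor force participation rate = 1,037.44 / 1,355.51 = 76.54%.

Unemployment rate ≈ 8.87%; labor force participation rate ≈ 76.54%.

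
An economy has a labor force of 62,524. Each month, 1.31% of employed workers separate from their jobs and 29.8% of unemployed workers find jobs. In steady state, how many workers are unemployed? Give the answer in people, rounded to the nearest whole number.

Steady-state unemployment rate u* = s/(s+f) = 1.31/(1.31+29.8) = 0.042109.
Unemployed = u* × labor force = 0.042109 × 62,524 ≈ 2,633.

About 2,633 are unemployed in steady state.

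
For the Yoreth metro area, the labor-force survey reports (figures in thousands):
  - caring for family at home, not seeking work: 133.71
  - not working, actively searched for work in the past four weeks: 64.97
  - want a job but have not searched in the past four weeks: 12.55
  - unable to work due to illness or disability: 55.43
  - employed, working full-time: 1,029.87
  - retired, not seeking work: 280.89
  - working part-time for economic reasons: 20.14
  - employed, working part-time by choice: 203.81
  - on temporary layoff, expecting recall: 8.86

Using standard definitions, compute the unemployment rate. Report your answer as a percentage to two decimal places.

Unemployment rate ≈ 5.56%.

Employed = 1,029.87 + 20.14 + 203.81 = 1,253.82 thousand (anyone who worked, including part-time for economic reasons, counts as employed).
Unemployed = 64.97 + 8.86 = 73.83 thousand (jobless and actively searching, or on temporary layoff).
Labor force = 1,253.82 + 73.83 = 1,327.65 thousand.
Unemployment rate = 73.83 / 1,327.65 = 5.56%.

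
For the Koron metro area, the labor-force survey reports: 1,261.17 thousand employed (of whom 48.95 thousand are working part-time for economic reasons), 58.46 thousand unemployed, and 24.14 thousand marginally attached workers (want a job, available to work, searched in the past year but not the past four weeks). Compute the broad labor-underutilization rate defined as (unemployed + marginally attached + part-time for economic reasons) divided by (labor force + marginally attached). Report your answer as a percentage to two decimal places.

Labor force = 1,261.17 + 58.46 = 1,319.63 thousand.
Numerator = 58.46 + 24.14 + 48.95 = 131.55 thousand.
Denominator = 1,319.63 + 24.14 = 1,343.77 thousand.
Broad rate = 131.55 / 1,343.77 = 9.79%.

Broad underutilization rate ≈ 9.79%.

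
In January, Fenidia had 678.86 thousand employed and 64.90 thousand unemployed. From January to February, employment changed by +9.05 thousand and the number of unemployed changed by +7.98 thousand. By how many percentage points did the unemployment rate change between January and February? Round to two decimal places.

January: labor force = 678.86 + 64.90 = 743.76; u = 64.90/743.76 = 8.73%.
February: labor force = 687.91 + 72.88 = 760.79; u = 72.88/760.79 = 9.58%.
Change = 9.58% − 8.73% = +0.85 pp.

The unemployment rate changed by +0.85 percentage points.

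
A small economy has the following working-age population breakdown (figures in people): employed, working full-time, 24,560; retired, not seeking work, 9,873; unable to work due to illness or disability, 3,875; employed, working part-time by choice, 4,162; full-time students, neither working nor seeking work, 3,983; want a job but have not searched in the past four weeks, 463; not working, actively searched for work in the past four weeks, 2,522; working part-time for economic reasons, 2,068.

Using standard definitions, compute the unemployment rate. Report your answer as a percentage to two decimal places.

Unemployment rate ≈ 7.57%.

Employed = 24,560 + 4,162 + 2,068 = 30,790 (anyone who worked, including part-time for economic reasons, counts as employed).
Unemployed = 2,522.
Labor force = 30,790 + 2,522 = 33,312.
Unemployment rate = 2,522 / 33,312 = 7.57%.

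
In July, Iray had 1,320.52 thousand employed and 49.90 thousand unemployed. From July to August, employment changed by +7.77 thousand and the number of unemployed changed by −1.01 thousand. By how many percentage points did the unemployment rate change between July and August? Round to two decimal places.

July: labor force = 1,320.52 + 49.90 = 1,370.42; u = 49.90/1,370.42 = 3.64%.
August: labor force = 1,328.29 + 48.89 = 1,377.18; u = 48.89/1,377.18 = 3.55%.
Change = 3.55% − 3.64% = −0.09 pp.

The unemployment rate changed by −0.09 percentage points.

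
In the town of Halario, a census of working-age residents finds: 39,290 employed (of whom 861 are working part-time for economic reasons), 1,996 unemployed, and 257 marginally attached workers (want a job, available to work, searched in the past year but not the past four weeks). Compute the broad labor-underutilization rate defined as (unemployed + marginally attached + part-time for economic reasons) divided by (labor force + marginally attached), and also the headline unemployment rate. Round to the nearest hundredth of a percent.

Labor force = 39,290 + 1,996 = 41,286.
Numerator = 1,996 + 257 + 861 = 3,114.
Denominator = 41,286 + 257 = 41,543.
Broad rate = 3,114 / 41,543 = 7.50%.
Headline unemployment rate = 1,996 / 41,286 = 4.83%.

Broad underutilization rate ≈ 7.50%; headline unemployment rate ≈ 4.83%.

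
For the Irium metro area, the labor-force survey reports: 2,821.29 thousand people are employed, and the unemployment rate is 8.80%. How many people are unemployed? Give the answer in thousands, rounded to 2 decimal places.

Let U be the number unemployed. The labor force is E + U, and U/(E+U) = 0.0880.
So U = 0.0880 × 2,821.29 / (1 − 0.0880) = 248.2735 / 0.9120 ≈ 272.23 thousand.

About 272.23 thousand are unemployed.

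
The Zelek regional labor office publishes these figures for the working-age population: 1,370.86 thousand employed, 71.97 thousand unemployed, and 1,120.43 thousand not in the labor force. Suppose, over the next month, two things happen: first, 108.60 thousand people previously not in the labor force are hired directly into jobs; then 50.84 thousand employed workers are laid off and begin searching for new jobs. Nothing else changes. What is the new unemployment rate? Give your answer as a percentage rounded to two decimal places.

Initially, labor force = 1,370.86 + 71.97 = 1,442.83 thousand, so u = 71.97/1,442.83 = 4.99%.
After the first change, employed and labor force both rise by 108.60; unemployed unchanged → E = 1,479.46, U = 71.97, labor force = 1,551.43 thousand.
After the second change, employed falls and unemployed rises by 50.84; labor force unchanged → E = 1,428.62, U = 122.81, labor force = 1,551.43 thousand.
New unemployment rate = 122.81 / 1,551.43 = 7.92%.

New unemployment rate ≈ 7.92%.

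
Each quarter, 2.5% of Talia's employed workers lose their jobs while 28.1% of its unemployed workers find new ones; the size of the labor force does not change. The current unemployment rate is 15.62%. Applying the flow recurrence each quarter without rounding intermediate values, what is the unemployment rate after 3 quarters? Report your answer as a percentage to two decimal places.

With a fixed labor force, u_{t+1} = u_t + s·(1−u_t) − f·u_t = u_t·(1−s−f) + s.
Here 1−s−f = 0.694 and s = 0.025.
u_1 = 0.156200 × 0.694 + 0.025 = 0.133403.
u_2 = 0.133403 × 0.694 + 0.025 = 0.117582.
u_3 = 0.117582 × 0.694 + 0.025 = 0.106602.

Unemployment rate after three quarters ≈ 10.66%.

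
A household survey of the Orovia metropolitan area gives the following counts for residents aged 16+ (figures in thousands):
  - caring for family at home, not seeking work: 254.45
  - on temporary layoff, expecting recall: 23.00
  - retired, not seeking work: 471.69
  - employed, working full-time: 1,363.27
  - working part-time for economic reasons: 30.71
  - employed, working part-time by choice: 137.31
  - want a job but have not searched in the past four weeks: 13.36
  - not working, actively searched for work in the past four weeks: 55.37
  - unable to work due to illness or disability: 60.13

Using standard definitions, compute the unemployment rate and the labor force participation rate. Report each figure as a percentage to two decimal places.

Unemployment rate ≈ 4.87%; labor force participation rate ≈ 66.81%.

Employed = 1,363.27 + 30.71 + 137.31 = 1,531.29 thousand (anyone who worked, including part-time for economic reasons, counts as employed).
Unemployed = 23.00 + 55.37 = 78.37 thousand (jobless and actively searching, or on temporary layoff).
Labor force = 1,531.29 + 78.37 = 1,609.66 thousand.
Not in labor force = 254.45 + 471.69 + 13.36 + 60.13 = 799.63 thousand (those not working and not actively searching are outside the labor force — including those who want a job but have given up searching).
Civilian working-age population = 1,609.66 + 799.63 = 2,409.29 thousand.
Unemployment rate = 78.37 / 1,609.66 = 4.87%.
Labor force participation rate = 1,609.66 / 2,409.29 = 66.81%.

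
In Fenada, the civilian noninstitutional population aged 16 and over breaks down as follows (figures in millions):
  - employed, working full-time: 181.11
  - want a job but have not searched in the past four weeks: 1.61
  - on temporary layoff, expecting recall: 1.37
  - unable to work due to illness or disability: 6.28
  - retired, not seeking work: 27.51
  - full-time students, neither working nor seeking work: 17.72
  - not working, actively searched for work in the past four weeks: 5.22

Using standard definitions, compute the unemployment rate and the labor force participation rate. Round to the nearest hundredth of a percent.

Unemployment rate ≈ 3.51%; labor force participation rate ≈ 77.94%.

Employed = 181.11 million.
Unemployed = 1.37 + 5.22 = 6.59 million (jobless and actively searching, or on temporary layoff).
Labor force = 181.11 + 6.59 = 187.70 million.
Not in labor force = 1.61 + 6.28 + 27.51 + 17.72 = 53.12 million (those not working and not actively searching are outside the labor force — including those who want a job but have given up searching).
Civilian working-age population = 187.70 + 53.12 = 240.82 million.
Unemployment rate = 6.59 / 187.70 = 3.51%.
Labor force participation rate = 187.70 / 240.82 = 77.94%.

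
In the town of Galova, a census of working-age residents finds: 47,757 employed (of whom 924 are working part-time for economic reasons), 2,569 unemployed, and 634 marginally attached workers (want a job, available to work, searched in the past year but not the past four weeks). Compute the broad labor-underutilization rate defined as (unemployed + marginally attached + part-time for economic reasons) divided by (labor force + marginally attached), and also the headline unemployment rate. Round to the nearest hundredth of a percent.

Broad underutilization rate ≈ 8.10%; headline unemployment rate ≈ 5.10%.

Labor force = 47,757 + 2,569 = 50,326.
Numerator = 2,569 + 634 + 924 = 4,127.
Denominator = 50,326 + 634 = 50,960.
Broad rate = 4,127 / 50,960 = 8.10%.
Headline unemployment rate = 2,569 / 50,326 = 5.10%.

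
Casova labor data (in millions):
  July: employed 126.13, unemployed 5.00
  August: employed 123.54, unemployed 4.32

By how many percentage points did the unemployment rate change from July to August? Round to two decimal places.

The unemployment rate changed by −0.43 percentage points.

July: labor force = 126.13 + 5.00 = 131.13; u = 5.00/131.13 = 3.81%.
August: labor force = 123.54 + 4.32 = 127.86; u = 4.32/127.86 = 3.38%.
Change = 3.38% − 3.81% = −0.43 pp.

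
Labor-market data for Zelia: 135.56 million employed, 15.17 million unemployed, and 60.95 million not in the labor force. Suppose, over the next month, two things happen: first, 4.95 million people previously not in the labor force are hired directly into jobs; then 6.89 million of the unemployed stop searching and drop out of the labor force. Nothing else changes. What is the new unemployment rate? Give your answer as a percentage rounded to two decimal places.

New unemployment rate ≈ 5.56%.

Initially, labor force = 135.56 + 15.17 = 150.73 million, so u = 15.17/150.73 = 10.06%.
After the first change, employed and labor force both rise by 4.95; unemployed unchanged → E = 140.51, U = 15.17, labor force = 155.68 million.
After the second change, unemployed and labor force both fall by 6.89 → E = 140.51, U = 8.28, labor force = 148.79 million.
New unemployment rate = 8.28 / 148.79 = 5.56%.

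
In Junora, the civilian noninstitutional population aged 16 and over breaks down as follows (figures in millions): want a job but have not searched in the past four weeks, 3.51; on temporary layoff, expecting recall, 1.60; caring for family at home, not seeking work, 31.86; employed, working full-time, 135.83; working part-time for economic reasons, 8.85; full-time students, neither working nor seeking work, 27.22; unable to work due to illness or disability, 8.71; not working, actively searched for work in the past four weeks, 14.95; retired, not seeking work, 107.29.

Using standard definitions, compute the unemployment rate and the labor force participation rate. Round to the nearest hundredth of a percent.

Employed = 135.83 + 8.85 = 144.68 million (anyone who worked, including part-time for economic reasons, counts as employed).
Unemployed = 1.60 + 14.95 = 16.55 million (jobless and actively searching, or on temporary layoff).
Labor force = 144.68 + 16.55 = 161.23 million.
Not in labor force = 3.51 + 31.86 + 27.22 + 8.71 + 107.29 = 178.59 million (those not working and not actively searching are outside the labor force — including those who want a job but have given up searching).
Civilian working-age population = 161.23 + 178.59 = 339.82 million.
Unemployment rate = 16.55 / 161.23 = 10.26%.
Labor force participation rate = 161.23 / 339.82 = 47.45%.

Unemployment rate ≈ 10.26%; labor force participation rate ≈ 47.45%.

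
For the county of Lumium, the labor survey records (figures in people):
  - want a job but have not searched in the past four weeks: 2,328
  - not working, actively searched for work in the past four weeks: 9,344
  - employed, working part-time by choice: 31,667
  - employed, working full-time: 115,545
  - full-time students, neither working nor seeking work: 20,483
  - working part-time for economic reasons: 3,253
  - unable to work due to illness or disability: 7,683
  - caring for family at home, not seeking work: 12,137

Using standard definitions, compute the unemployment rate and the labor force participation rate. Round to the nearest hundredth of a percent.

Employed = 31,667 + 115,545 + 3,253 = 150,465 (anyone who worked, including part-time for economic reasons, counts as employed).
Unemployed = 9,344.
Labor force = 150,465 + 9,344 = 159,809.
Not in labor force = 2,328 + 20,483 + 7,683 + 12,137 = 42,631 (those not working and not actively searching are outside the labor force — including those who want a job but have given up searching).
Civilian working-age population = 159,809 + 42,631 = 202,440.
Unemployment rate = 9,344 / 159,809 = 5.85%.
Labor force participation rate = 159,809 / 202,440 = 78.94%.

Unemployment rate ≈ 5.85%; labor force participation rate ≈ 78.94%.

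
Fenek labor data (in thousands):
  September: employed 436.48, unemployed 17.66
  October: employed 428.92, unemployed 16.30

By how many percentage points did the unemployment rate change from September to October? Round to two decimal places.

The unemployment rate changed by −0.23 percentage points.

September: labor force = 436.48 + 17.66 = 454.14; u = 17.66/454.14 = 3.89%.
October: labor force = 428.92 + 16.30 = 445.22; u = 16.30/445.22 = 3.66%.
Change = 3.66% − 3.89% = −0.23 pp.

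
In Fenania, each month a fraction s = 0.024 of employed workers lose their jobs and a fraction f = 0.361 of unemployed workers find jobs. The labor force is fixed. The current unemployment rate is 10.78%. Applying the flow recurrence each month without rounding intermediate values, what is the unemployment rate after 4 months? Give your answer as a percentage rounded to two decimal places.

With a fixed labor force, u_{t+1} = u_t + s·(1−u_t) − f·u_t = u_t·(1−s−f) + s.
Here 1−s−f = 0.615 and s = 0.024.
u_1 = 0.107800 × 0.615 + 0.024 = 0.090297.
u_2 = 0.090297 × 0.615 + 0.024 = 0.079533.
u_3 = 0.079533 × 0.615 + 0.024 = 0.072913.
u_4 = 0.072913 × 0.615 + 0.024 = 0.068841.

Unemployment rate after four months ≈ 6.88%.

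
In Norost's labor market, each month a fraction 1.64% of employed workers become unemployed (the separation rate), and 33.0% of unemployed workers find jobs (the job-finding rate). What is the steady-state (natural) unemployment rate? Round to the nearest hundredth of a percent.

At steady state the flows balance: s·E = f·U, so U/(E+U) = s/(s+f).
u* = 1.64 / (1.64 + 33.0) = 1.64 / 34.64 = 4.73%.

Steady-state unemployment rate ≈ 4.73%.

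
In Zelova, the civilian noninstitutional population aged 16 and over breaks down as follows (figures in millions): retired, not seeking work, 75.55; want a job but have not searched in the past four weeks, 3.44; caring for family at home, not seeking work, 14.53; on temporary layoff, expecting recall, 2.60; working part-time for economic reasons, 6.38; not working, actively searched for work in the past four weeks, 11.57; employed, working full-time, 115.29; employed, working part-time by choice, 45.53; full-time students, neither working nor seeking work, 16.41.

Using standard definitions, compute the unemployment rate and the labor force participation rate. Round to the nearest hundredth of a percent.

Employed = 6.38 + 115.29 + 45.53 = 167.20 million (anyone who worked, including part-time for economic reasons, counts as employed).
Unemployed = 2.60 + 11.57 = 14.17 million (jobless and actively searching, or on temporary layoff).
Labor force = 167.20 + 14.17 = 181.37 million.
Not in labor force = 75.55 + 3.44 + 14.53 + 16.41 = 109.93 million (those not working and not actively searching are outside the labor force — including those who want a job but have given up searching).
Civilian working-age population = 181.37 + 109.93 = 291.30 million.
Unemployment rate = 14.17 / 181.37 = 7.81%.
Labor force participation rate = 181.37 / 291.30 = 62.26%.

Unemployment rate ≈ 7.81%; labor force participation rate ≈ 62.26%.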